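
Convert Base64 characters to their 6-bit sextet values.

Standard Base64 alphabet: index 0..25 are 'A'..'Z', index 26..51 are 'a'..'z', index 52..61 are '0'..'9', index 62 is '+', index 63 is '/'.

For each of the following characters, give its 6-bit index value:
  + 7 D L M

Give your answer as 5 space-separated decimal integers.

Answer: 62 59 3 11 12

Derivation:
'+': index 62
'7': 0..9 range, 52 + ord('7') − ord('0') = 59
'D': A..Z range, ord('D') − ord('A') = 3
'L': A..Z range, ord('L') − ord('A') = 11
'M': A..Z range, ord('M') − ord('A') = 12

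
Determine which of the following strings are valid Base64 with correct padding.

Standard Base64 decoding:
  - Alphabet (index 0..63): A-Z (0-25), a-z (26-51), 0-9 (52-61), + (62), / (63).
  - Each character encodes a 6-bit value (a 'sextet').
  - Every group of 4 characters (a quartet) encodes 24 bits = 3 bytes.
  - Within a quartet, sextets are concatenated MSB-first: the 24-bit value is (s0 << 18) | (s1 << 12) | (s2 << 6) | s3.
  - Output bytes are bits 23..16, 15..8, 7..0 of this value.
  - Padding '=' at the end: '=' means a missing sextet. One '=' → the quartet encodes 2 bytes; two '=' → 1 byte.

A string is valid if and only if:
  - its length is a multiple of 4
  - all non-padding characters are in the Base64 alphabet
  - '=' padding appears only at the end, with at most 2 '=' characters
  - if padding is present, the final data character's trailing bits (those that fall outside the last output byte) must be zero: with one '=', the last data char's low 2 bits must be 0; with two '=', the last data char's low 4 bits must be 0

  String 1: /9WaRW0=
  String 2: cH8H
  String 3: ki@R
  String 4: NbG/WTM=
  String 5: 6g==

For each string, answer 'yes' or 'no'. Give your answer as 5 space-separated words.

Answer: yes yes no yes yes

Derivation:
String 1: '/9WaRW0=' → valid
String 2: 'cH8H' → valid
String 3: 'ki@R' → invalid (bad char(s): ['@'])
String 4: 'NbG/WTM=' → valid
String 5: '6g==' → valid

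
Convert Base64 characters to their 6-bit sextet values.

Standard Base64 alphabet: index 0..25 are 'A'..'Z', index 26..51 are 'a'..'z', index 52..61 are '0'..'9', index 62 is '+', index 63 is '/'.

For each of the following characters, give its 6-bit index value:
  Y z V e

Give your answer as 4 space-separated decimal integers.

Answer: 24 51 21 30

Derivation:
'Y': A..Z range, ord('Y') − ord('A') = 24
'z': a..z range, 26 + ord('z') − ord('a') = 51
'V': A..Z range, ord('V') − ord('A') = 21
'e': a..z range, 26 + ord('e') − ord('a') = 30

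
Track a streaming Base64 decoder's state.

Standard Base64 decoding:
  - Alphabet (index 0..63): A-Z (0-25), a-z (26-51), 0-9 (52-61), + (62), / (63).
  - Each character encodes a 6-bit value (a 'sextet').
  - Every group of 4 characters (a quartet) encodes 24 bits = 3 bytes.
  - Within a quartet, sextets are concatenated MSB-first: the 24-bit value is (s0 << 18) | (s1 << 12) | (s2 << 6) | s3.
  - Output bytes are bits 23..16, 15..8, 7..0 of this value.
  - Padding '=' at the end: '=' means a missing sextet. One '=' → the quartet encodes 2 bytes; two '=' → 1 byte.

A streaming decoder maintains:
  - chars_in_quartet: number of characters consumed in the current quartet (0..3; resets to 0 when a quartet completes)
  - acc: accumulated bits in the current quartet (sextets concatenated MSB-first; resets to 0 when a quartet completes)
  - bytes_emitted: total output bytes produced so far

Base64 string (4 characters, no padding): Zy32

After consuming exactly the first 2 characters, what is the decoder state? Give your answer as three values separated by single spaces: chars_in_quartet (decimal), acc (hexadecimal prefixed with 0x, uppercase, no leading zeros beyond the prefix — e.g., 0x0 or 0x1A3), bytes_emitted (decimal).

Answer: 2 0x672 0

Derivation:
After char 0 ('Z'=25): chars_in_quartet=1 acc=0x19 bytes_emitted=0
After char 1 ('y'=50): chars_in_quartet=2 acc=0x672 bytes_emitted=0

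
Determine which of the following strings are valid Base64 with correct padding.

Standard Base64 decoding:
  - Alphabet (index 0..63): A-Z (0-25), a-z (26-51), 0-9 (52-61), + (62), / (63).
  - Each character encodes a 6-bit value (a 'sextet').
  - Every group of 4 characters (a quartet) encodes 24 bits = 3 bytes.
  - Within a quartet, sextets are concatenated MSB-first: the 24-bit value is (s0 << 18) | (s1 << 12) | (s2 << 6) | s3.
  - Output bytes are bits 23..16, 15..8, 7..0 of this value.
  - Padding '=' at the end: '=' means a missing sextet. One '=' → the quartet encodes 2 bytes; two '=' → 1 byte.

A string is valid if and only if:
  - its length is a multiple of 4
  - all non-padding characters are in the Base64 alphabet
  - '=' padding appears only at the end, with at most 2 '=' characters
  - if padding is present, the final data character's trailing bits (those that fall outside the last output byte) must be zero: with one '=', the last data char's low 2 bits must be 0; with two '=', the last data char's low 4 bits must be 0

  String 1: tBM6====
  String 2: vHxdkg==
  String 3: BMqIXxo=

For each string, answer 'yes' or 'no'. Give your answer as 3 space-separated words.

Answer: no yes yes

Derivation:
String 1: 'tBM6====' → invalid (4 pad chars (max 2))
String 2: 'vHxdkg==' → valid
String 3: 'BMqIXxo=' → valid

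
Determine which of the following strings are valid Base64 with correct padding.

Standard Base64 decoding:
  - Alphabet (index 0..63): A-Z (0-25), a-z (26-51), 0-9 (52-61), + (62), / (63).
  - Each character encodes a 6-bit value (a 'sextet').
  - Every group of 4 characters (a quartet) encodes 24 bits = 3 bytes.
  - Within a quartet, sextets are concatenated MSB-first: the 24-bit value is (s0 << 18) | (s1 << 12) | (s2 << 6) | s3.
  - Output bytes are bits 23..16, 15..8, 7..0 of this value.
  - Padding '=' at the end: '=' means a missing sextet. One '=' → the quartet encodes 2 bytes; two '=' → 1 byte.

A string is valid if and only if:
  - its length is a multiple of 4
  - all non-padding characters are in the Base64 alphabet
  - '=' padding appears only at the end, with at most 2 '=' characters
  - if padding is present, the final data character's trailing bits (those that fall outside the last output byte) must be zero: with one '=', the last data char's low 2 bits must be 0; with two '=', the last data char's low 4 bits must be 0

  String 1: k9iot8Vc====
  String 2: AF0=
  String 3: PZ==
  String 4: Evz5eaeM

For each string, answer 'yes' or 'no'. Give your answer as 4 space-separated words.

Answer: no yes no yes

Derivation:
String 1: 'k9iot8Vc====' → invalid (4 pad chars (max 2))
String 2: 'AF0=' → valid
String 3: 'PZ==' → invalid (bad trailing bits)
String 4: 'Evz5eaeM' → valid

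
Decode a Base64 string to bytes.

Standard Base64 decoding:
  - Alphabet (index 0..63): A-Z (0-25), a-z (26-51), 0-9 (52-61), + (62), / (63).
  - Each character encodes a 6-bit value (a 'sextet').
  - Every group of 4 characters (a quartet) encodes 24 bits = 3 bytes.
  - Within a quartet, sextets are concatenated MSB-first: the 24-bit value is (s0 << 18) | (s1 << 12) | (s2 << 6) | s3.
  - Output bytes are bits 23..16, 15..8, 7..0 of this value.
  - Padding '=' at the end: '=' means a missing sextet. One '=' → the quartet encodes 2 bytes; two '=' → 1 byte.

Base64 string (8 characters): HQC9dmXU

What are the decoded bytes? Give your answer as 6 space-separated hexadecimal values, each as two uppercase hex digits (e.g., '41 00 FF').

Answer: 1D 00 BD 76 65 D4

Derivation:
After char 0 ('H'=7): chars_in_quartet=1 acc=0x7 bytes_emitted=0
After char 1 ('Q'=16): chars_in_quartet=2 acc=0x1D0 bytes_emitted=0
After char 2 ('C'=2): chars_in_quartet=3 acc=0x7402 bytes_emitted=0
After char 3 ('9'=61): chars_in_quartet=4 acc=0x1D00BD -> emit 1D 00 BD, reset; bytes_emitted=3
After char 4 ('d'=29): chars_in_quartet=1 acc=0x1D bytes_emitted=3
After char 5 ('m'=38): chars_in_quartet=2 acc=0x766 bytes_emitted=3
After char 6 ('X'=23): chars_in_quartet=3 acc=0x1D997 bytes_emitted=3
After char 7 ('U'=20): chars_in_quartet=4 acc=0x7665D4 -> emit 76 65 D4, reset; bytes_emitted=6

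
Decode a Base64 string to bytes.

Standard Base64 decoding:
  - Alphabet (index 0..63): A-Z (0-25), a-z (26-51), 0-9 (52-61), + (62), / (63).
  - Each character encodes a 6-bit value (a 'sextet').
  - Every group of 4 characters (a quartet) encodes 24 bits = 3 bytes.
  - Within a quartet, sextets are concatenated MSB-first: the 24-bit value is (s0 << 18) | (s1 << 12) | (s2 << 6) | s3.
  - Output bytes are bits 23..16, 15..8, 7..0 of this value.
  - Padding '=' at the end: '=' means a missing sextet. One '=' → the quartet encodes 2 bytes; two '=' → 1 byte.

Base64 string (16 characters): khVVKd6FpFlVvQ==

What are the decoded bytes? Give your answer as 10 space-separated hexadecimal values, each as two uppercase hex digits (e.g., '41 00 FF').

Answer: 92 15 55 29 DE 85 A4 59 55 BD

Derivation:
After char 0 ('k'=36): chars_in_quartet=1 acc=0x24 bytes_emitted=0
After char 1 ('h'=33): chars_in_quartet=2 acc=0x921 bytes_emitted=0
After char 2 ('V'=21): chars_in_quartet=3 acc=0x24855 bytes_emitted=0
After char 3 ('V'=21): chars_in_quartet=4 acc=0x921555 -> emit 92 15 55, reset; bytes_emitted=3
After char 4 ('K'=10): chars_in_quartet=1 acc=0xA bytes_emitted=3
After char 5 ('d'=29): chars_in_quartet=2 acc=0x29D bytes_emitted=3
After char 6 ('6'=58): chars_in_quartet=3 acc=0xA77A bytes_emitted=3
After char 7 ('F'=5): chars_in_quartet=4 acc=0x29DE85 -> emit 29 DE 85, reset; bytes_emitted=6
After char 8 ('p'=41): chars_in_quartet=1 acc=0x29 bytes_emitted=6
After char 9 ('F'=5): chars_in_quartet=2 acc=0xA45 bytes_emitted=6
After char 10 ('l'=37): chars_in_quartet=3 acc=0x29165 bytes_emitted=6
After char 11 ('V'=21): chars_in_quartet=4 acc=0xA45955 -> emit A4 59 55, reset; bytes_emitted=9
After char 12 ('v'=47): chars_in_quartet=1 acc=0x2F bytes_emitted=9
After char 13 ('Q'=16): chars_in_quartet=2 acc=0xBD0 bytes_emitted=9
Padding '==': partial quartet acc=0xBD0 -> emit BD; bytes_emitted=10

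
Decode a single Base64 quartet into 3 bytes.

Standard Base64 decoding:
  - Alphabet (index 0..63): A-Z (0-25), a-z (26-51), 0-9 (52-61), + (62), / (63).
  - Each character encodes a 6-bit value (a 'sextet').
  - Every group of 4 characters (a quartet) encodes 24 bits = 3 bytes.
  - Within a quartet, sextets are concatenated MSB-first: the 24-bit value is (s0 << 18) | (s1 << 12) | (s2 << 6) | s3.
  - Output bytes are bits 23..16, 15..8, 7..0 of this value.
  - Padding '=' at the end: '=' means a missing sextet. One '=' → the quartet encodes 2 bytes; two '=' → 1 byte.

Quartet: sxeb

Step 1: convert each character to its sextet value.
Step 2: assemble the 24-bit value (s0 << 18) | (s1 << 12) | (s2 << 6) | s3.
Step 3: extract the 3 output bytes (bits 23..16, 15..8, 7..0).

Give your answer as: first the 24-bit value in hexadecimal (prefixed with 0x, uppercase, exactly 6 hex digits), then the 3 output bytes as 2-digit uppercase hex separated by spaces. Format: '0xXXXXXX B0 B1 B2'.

Answer: 0xB3179B B3 17 9B

Derivation:
Sextets: s=44, x=49, e=30, b=27
24-bit: (44<<18) | (49<<12) | (30<<6) | 27
      = 0xB00000 | 0x031000 | 0x000780 | 0x00001B
      = 0xB3179B
Bytes: (v>>16)&0xFF=B3, (v>>8)&0xFF=17, v&0xFF=9B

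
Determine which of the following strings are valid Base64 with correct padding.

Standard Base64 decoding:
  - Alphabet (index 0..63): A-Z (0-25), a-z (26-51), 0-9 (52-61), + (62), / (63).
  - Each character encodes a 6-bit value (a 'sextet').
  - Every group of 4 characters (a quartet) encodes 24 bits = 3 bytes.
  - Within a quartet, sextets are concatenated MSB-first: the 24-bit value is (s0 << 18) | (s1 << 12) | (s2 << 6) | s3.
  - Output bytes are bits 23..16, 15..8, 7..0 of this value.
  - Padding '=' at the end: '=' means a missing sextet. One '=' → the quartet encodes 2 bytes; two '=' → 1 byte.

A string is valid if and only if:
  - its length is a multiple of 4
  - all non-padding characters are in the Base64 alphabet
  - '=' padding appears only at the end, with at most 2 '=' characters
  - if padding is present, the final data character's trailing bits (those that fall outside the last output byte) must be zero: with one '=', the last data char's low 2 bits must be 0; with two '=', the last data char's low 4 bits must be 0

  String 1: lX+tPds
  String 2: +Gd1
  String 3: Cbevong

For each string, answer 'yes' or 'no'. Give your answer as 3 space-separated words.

String 1: 'lX+tPds' → invalid (len=7 not mult of 4)
String 2: '+Gd1' → valid
String 3: 'Cbevong' → invalid (len=7 not mult of 4)

Answer: no yes no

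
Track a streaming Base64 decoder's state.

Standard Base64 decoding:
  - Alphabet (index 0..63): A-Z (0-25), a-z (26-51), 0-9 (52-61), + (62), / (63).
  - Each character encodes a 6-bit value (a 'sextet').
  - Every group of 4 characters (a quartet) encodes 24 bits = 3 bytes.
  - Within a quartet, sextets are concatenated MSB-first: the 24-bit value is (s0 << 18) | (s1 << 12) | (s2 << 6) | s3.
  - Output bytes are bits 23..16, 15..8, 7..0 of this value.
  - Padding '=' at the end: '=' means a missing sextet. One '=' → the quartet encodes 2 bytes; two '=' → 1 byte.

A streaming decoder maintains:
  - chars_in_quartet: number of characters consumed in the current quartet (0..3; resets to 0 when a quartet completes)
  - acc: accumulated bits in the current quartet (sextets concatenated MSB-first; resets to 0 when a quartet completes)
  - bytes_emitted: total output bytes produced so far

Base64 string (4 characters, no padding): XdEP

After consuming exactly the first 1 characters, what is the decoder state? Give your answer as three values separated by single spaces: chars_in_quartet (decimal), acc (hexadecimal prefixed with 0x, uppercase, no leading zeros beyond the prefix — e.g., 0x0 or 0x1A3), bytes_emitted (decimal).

After char 0 ('X'=23): chars_in_quartet=1 acc=0x17 bytes_emitted=0

Answer: 1 0x17 0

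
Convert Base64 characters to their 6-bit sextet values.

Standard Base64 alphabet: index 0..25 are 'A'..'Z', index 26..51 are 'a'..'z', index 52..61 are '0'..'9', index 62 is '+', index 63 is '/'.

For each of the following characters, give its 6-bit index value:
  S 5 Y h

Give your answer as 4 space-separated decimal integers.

Answer: 18 57 24 33

Derivation:
'S': A..Z range, ord('S') − ord('A') = 18
'5': 0..9 range, 52 + ord('5') − ord('0') = 57
'Y': A..Z range, ord('Y') − ord('A') = 24
'h': a..z range, 26 + ord('h') − ord('a') = 33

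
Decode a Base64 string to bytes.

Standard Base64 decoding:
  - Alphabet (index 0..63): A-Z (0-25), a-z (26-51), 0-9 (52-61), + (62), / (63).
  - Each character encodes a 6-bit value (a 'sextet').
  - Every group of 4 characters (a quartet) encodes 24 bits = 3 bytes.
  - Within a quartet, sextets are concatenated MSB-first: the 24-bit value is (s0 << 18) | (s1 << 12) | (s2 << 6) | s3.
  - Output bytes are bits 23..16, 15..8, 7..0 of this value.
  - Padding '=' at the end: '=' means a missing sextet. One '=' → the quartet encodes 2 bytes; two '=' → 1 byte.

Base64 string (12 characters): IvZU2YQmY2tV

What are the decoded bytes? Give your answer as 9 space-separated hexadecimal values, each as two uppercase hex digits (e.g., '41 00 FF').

After char 0 ('I'=8): chars_in_quartet=1 acc=0x8 bytes_emitted=0
After char 1 ('v'=47): chars_in_quartet=2 acc=0x22F bytes_emitted=0
After char 2 ('Z'=25): chars_in_quartet=3 acc=0x8BD9 bytes_emitted=0
After char 3 ('U'=20): chars_in_quartet=4 acc=0x22F654 -> emit 22 F6 54, reset; bytes_emitted=3
After char 4 ('2'=54): chars_in_quartet=1 acc=0x36 bytes_emitted=3
After char 5 ('Y'=24): chars_in_quartet=2 acc=0xD98 bytes_emitted=3
After char 6 ('Q'=16): chars_in_quartet=3 acc=0x36610 bytes_emitted=3
After char 7 ('m'=38): chars_in_quartet=4 acc=0xD98426 -> emit D9 84 26, reset; bytes_emitted=6
After char 8 ('Y'=24): chars_in_quartet=1 acc=0x18 bytes_emitted=6
After char 9 ('2'=54): chars_in_quartet=2 acc=0x636 bytes_emitted=6
After char 10 ('t'=45): chars_in_quartet=3 acc=0x18DAD bytes_emitted=6
After char 11 ('V'=21): chars_in_quartet=4 acc=0x636B55 -> emit 63 6B 55, reset; bytes_emitted=9

Answer: 22 F6 54 D9 84 26 63 6B 55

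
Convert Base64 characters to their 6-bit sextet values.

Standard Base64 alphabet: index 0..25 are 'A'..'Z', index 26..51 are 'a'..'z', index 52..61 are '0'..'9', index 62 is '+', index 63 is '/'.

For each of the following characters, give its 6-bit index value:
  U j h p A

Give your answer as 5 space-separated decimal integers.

Answer: 20 35 33 41 0

Derivation:
'U': A..Z range, ord('U') − ord('A') = 20
'j': a..z range, 26 + ord('j') − ord('a') = 35
'h': a..z range, 26 + ord('h') − ord('a') = 33
'p': a..z range, 26 + ord('p') − ord('a') = 41
'A': A..Z range, ord('A') − ord('A') = 0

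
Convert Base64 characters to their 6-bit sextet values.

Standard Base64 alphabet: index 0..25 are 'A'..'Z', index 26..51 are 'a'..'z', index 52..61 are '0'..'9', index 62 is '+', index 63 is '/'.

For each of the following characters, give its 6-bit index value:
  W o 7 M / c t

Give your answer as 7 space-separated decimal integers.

'W': A..Z range, ord('W') − ord('A') = 22
'o': a..z range, 26 + ord('o') − ord('a') = 40
'7': 0..9 range, 52 + ord('7') − ord('0') = 59
'M': A..Z range, ord('M') − ord('A') = 12
'/': index 63
'c': a..z range, 26 + ord('c') − ord('a') = 28
't': a..z range, 26 + ord('t') − ord('a') = 45

Answer: 22 40 59 12 63 28 45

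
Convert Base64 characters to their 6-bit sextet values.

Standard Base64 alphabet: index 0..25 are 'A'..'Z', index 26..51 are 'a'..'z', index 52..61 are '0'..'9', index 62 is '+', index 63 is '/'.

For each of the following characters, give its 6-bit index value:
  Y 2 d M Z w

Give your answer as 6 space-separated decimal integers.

Answer: 24 54 29 12 25 48

Derivation:
'Y': A..Z range, ord('Y') − ord('A') = 24
'2': 0..9 range, 52 + ord('2') − ord('0') = 54
'd': a..z range, 26 + ord('d') − ord('a') = 29
'M': A..Z range, ord('M') − ord('A') = 12
'Z': A..Z range, ord('Z') − ord('A') = 25
'w': a..z range, 26 + ord('w') − ord('a') = 48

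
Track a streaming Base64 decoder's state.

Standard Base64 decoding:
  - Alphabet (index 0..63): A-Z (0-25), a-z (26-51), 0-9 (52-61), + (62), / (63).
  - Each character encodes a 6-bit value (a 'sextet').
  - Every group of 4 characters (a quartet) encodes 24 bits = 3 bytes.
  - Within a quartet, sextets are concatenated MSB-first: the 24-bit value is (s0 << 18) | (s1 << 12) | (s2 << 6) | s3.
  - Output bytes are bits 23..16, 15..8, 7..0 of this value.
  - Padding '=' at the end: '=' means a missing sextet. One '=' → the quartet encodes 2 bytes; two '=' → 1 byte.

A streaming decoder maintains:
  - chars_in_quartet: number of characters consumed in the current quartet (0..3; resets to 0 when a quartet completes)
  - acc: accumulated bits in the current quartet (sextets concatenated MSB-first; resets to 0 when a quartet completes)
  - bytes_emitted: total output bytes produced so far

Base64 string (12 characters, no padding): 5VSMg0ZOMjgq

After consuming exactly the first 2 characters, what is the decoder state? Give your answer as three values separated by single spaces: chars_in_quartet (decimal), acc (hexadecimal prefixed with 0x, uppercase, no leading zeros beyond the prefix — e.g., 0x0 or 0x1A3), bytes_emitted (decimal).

Answer: 2 0xE55 0

Derivation:
After char 0 ('5'=57): chars_in_quartet=1 acc=0x39 bytes_emitted=0
After char 1 ('V'=21): chars_in_quartet=2 acc=0xE55 bytes_emitted=0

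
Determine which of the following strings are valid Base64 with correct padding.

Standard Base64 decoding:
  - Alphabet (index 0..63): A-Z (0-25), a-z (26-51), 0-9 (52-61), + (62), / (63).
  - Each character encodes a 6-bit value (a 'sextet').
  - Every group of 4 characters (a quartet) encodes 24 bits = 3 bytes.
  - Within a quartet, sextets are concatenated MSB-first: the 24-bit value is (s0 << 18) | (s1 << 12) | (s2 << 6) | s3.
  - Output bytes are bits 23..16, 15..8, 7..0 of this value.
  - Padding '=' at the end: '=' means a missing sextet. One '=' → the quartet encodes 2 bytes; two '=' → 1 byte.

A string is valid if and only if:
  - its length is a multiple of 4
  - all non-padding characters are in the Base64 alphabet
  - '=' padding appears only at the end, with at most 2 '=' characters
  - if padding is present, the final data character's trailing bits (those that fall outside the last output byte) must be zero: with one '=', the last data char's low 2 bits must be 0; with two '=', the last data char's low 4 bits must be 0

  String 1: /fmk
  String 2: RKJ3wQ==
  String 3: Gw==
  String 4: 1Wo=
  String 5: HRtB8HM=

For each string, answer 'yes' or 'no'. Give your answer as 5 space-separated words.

String 1: '/fmk' → valid
String 2: 'RKJ3wQ==' → valid
String 3: 'Gw==' → valid
String 4: '1Wo=' → valid
String 5: 'HRtB8HM=' → valid

Answer: yes yes yes yes yes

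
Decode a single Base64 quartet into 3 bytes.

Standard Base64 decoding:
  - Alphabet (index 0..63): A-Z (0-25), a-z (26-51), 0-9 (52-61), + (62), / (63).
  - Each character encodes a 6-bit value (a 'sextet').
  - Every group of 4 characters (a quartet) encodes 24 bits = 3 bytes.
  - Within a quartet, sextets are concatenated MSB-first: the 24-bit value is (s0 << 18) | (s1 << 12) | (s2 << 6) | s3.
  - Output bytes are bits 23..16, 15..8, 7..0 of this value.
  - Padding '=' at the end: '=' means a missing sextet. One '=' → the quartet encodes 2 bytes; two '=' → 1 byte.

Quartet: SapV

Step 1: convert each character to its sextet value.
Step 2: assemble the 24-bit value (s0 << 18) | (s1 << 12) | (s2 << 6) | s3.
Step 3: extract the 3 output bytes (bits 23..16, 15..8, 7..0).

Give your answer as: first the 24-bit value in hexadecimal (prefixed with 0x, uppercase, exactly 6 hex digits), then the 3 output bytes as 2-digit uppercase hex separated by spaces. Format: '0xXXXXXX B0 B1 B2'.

Sextets: S=18, a=26, p=41, V=21
24-bit: (18<<18) | (26<<12) | (41<<6) | 21
      = 0x480000 | 0x01A000 | 0x000A40 | 0x000015
      = 0x49AA55
Bytes: (v>>16)&0xFF=49, (v>>8)&0xFF=AA, v&0xFF=55

Answer: 0x49AA55 49 AA 55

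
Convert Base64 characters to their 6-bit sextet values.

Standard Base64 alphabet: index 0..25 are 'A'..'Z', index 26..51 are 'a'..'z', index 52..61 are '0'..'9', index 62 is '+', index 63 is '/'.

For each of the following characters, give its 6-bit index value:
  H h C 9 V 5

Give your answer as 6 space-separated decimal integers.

'H': A..Z range, ord('H') − ord('A') = 7
'h': a..z range, 26 + ord('h') − ord('a') = 33
'C': A..Z range, ord('C') − ord('A') = 2
'9': 0..9 range, 52 + ord('9') − ord('0') = 61
'V': A..Z range, ord('V') − ord('A') = 21
'5': 0..9 range, 52 + ord('5') − ord('0') = 57

Answer: 7 33 2 61 21 57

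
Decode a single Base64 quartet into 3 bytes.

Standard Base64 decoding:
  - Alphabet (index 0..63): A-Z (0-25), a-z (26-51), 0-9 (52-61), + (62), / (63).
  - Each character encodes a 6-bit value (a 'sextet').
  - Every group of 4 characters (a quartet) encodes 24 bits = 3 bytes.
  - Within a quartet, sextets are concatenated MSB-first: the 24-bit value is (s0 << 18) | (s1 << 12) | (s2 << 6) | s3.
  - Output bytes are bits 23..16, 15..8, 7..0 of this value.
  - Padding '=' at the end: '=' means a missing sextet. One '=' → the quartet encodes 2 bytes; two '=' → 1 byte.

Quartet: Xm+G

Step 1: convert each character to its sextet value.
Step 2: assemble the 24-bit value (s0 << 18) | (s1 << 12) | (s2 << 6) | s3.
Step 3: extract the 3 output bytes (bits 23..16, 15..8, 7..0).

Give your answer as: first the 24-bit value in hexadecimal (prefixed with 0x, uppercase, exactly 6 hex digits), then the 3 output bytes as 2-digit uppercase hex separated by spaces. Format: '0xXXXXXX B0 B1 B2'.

Answer: 0x5E6F86 5E 6F 86

Derivation:
Sextets: X=23, m=38, +=62, G=6
24-bit: (23<<18) | (38<<12) | (62<<6) | 6
      = 0x5C0000 | 0x026000 | 0x000F80 | 0x000006
      = 0x5E6F86
Bytes: (v>>16)&0xFF=5E, (v>>8)&0xFF=6F, v&0xFF=86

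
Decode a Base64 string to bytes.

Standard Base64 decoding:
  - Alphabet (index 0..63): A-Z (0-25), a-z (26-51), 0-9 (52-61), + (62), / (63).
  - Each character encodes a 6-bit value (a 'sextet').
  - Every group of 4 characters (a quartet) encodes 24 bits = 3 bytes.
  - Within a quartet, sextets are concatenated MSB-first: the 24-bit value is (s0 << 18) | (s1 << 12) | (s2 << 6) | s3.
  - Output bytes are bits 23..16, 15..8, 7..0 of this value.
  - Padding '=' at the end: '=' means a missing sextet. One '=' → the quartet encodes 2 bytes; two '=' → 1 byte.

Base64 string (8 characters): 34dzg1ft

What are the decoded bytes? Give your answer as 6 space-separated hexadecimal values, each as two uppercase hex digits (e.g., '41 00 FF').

After char 0 ('3'=55): chars_in_quartet=1 acc=0x37 bytes_emitted=0
After char 1 ('4'=56): chars_in_quartet=2 acc=0xDF8 bytes_emitted=0
After char 2 ('d'=29): chars_in_quartet=3 acc=0x37E1D bytes_emitted=0
After char 3 ('z'=51): chars_in_quartet=4 acc=0xDF8773 -> emit DF 87 73, reset; bytes_emitted=3
After char 4 ('g'=32): chars_in_quartet=1 acc=0x20 bytes_emitted=3
After char 5 ('1'=53): chars_in_quartet=2 acc=0x835 bytes_emitted=3
After char 6 ('f'=31): chars_in_quartet=3 acc=0x20D5F bytes_emitted=3
After char 7 ('t'=45): chars_in_quartet=4 acc=0x8357ED -> emit 83 57 ED, reset; bytes_emitted=6

Answer: DF 87 73 83 57 ED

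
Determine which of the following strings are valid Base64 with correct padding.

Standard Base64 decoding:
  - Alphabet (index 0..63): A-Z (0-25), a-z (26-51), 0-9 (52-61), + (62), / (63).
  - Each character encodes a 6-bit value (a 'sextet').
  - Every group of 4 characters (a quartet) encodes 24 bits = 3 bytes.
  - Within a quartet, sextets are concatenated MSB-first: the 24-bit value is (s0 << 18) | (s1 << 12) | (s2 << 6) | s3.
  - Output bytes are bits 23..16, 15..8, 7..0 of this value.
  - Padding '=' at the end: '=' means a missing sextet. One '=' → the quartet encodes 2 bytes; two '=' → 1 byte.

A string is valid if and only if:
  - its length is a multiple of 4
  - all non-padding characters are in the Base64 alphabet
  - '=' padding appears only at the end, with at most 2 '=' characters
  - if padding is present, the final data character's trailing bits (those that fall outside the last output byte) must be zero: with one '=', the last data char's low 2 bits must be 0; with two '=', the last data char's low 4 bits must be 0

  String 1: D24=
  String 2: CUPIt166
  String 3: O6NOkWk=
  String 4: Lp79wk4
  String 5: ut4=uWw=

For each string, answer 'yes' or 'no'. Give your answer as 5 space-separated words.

Answer: yes yes yes no no

Derivation:
String 1: 'D24=' → valid
String 2: 'CUPIt166' → valid
String 3: 'O6NOkWk=' → valid
String 4: 'Lp79wk4' → invalid (len=7 not mult of 4)
String 5: 'ut4=uWw=' → invalid (bad char(s): ['=']; '=' in middle)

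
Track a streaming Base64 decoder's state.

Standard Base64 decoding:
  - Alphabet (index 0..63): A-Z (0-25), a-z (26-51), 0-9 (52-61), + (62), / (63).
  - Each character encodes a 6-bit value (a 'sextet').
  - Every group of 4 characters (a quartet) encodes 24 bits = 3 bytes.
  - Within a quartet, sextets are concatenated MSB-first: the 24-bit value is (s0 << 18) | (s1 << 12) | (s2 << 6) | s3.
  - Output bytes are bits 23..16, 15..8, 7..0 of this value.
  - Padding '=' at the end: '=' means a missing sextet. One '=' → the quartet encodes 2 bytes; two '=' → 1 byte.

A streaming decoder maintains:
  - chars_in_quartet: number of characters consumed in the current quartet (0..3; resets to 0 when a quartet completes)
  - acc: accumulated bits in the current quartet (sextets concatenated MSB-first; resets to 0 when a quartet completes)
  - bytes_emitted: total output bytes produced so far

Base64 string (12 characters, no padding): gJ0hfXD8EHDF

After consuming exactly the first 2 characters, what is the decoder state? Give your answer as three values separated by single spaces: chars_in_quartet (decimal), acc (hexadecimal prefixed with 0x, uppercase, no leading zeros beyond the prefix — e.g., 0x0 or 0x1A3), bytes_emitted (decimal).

Answer: 2 0x809 0

Derivation:
After char 0 ('g'=32): chars_in_quartet=1 acc=0x20 bytes_emitted=0
After char 1 ('J'=9): chars_in_quartet=2 acc=0x809 bytes_emitted=0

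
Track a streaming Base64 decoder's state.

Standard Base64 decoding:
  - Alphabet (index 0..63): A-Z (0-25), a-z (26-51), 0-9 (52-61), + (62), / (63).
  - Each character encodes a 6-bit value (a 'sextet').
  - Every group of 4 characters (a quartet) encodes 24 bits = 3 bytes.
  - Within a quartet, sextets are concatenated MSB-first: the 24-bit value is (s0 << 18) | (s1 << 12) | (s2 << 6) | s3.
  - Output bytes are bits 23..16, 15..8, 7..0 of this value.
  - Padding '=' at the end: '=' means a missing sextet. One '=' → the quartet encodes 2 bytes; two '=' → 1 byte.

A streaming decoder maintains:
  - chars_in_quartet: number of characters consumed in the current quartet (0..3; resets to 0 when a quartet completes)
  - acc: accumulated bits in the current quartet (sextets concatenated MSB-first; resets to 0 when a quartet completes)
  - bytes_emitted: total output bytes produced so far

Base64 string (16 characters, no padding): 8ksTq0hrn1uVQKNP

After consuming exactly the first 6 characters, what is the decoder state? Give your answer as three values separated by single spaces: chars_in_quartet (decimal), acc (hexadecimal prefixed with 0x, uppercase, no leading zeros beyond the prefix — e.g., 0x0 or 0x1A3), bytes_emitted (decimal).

Answer: 2 0xAB4 3

Derivation:
After char 0 ('8'=60): chars_in_quartet=1 acc=0x3C bytes_emitted=0
After char 1 ('k'=36): chars_in_quartet=2 acc=0xF24 bytes_emitted=0
After char 2 ('s'=44): chars_in_quartet=3 acc=0x3C92C bytes_emitted=0
After char 3 ('T'=19): chars_in_quartet=4 acc=0xF24B13 -> emit F2 4B 13, reset; bytes_emitted=3
After char 4 ('q'=42): chars_in_quartet=1 acc=0x2A bytes_emitted=3
After char 5 ('0'=52): chars_in_quartet=2 acc=0xAB4 bytes_emitted=3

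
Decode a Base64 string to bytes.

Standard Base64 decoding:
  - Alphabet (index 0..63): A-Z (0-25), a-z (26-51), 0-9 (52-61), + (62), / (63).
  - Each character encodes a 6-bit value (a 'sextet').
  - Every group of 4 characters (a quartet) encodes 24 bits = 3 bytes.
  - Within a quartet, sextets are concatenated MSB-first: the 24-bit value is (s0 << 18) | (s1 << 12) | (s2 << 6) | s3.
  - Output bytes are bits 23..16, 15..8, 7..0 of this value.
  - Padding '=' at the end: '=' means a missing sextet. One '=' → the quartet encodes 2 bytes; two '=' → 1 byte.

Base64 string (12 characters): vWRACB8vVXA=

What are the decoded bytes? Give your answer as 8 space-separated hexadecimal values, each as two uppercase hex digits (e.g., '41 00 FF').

After char 0 ('v'=47): chars_in_quartet=1 acc=0x2F bytes_emitted=0
After char 1 ('W'=22): chars_in_quartet=2 acc=0xBD6 bytes_emitted=0
After char 2 ('R'=17): chars_in_quartet=3 acc=0x2F591 bytes_emitted=0
After char 3 ('A'=0): chars_in_quartet=4 acc=0xBD6440 -> emit BD 64 40, reset; bytes_emitted=3
After char 4 ('C'=2): chars_in_quartet=1 acc=0x2 bytes_emitted=3
After char 5 ('B'=1): chars_in_quartet=2 acc=0x81 bytes_emitted=3
After char 6 ('8'=60): chars_in_quartet=3 acc=0x207C bytes_emitted=3
After char 7 ('v'=47): chars_in_quartet=4 acc=0x81F2F -> emit 08 1F 2F, reset; bytes_emitted=6
After char 8 ('V'=21): chars_in_quartet=1 acc=0x15 bytes_emitted=6
After char 9 ('X'=23): chars_in_quartet=2 acc=0x557 bytes_emitted=6
After char 10 ('A'=0): chars_in_quartet=3 acc=0x155C0 bytes_emitted=6
Padding '=': partial quartet acc=0x155C0 -> emit 55 70; bytes_emitted=8

Answer: BD 64 40 08 1F 2F 55 70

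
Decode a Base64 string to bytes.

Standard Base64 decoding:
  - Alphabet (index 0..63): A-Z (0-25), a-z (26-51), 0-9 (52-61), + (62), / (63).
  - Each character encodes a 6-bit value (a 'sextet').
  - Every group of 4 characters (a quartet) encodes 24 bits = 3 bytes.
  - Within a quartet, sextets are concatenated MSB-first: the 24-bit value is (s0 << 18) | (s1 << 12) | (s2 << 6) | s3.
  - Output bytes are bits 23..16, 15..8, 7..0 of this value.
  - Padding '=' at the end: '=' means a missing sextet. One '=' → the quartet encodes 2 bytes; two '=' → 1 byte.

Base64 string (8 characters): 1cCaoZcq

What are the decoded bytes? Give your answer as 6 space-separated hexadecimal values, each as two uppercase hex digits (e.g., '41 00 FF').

After char 0 ('1'=53): chars_in_quartet=1 acc=0x35 bytes_emitted=0
After char 1 ('c'=28): chars_in_quartet=2 acc=0xD5C bytes_emitted=0
After char 2 ('C'=2): chars_in_quartet=3 acc=0x35702 bytes_emitted=0
After char 3 ('a'=26): chars_in_quartet=4 acc=0xD5C09A -> emit D5 C0 9A, reset; bytes_emitted=3
After char 4 ('o'=40): chars_in_quartet=1 acc=0x28 bytes_emitted=3
After char 5 ('Z'=25): chars_in_quartet=2 acc=0xA19 bytes_emitted=3
After char 6 ('c'=28): chars_in_quartet=3 acc=0x2865C bytes_emitted=3
After char 7 ('q'=42): chars_in_quartet=4 acc=0xA1972A -> emit A1 97 2A, reset; bytes_emitted=6

Answer: D5 C0 9A A1 97 2A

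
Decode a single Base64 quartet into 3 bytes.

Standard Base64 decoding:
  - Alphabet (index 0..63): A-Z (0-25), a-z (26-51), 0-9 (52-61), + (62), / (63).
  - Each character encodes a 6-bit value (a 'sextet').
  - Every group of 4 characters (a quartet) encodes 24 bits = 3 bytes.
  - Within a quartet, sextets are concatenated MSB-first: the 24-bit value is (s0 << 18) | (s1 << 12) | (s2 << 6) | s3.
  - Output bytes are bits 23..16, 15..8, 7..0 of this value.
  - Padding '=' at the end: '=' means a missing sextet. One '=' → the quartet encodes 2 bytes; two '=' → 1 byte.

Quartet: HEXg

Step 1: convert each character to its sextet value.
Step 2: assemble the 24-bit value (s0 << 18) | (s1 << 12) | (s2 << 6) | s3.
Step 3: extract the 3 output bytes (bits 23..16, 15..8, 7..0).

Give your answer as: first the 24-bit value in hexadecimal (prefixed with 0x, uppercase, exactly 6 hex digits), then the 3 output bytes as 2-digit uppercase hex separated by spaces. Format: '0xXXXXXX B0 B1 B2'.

Answer: 0x1C45E0 1C 45 E0

Derivation:
Sextets: H=7, E=4, X=23, g=32
24-bit: (7<<18) | (4<<12) | (23<<6) | 32
      = 0x1C0000 | 0x004000 | 0x0005C0 | 0x000020
      = 0x1C45E0
Bytes: (v>>16)&0xFF=1C, (v>>8)&0xFF=45, v&0xFF=E0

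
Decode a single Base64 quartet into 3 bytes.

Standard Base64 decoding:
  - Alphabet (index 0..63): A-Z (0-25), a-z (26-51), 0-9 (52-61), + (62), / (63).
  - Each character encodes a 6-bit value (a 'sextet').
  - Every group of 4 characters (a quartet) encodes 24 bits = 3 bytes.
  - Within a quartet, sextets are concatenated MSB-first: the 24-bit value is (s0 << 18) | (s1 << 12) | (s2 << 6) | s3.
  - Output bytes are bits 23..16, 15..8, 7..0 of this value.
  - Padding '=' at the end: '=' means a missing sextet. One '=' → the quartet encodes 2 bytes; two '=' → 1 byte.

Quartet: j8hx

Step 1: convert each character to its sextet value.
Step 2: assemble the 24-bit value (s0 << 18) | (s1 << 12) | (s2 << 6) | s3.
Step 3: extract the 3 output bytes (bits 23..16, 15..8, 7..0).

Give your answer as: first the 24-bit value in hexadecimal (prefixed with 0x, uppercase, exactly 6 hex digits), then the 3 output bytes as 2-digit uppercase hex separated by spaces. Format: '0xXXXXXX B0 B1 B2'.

Sextets: j=35, 8=60, h=33, x=49
24-bit: (35<<18) | (60<<12) | (33<<6) | 49
      = 0x8C0000 | 0x03C000 | 0x000840 | 0x000031
      = 0x8FC871
Bytes: (v>>16)&0xFF=8F, (v>>8)&0xFF=C8, v&0xFF=71

Answer: 0x8FC871 8F C8 71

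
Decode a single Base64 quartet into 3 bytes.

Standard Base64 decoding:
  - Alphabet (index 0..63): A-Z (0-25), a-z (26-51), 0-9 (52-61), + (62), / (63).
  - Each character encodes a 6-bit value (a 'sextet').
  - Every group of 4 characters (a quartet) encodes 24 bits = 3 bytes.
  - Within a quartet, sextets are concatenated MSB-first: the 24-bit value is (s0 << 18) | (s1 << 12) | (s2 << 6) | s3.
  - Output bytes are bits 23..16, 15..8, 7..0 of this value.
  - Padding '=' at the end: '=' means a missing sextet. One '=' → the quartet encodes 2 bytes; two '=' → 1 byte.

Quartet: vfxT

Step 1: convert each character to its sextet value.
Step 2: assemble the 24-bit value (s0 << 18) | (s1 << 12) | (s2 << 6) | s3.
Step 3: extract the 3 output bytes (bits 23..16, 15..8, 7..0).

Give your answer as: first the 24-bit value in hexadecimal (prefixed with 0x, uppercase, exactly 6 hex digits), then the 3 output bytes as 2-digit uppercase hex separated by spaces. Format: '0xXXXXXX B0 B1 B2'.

Answer: 0xBDFC53 BD FC 53

Derivation:
Sextets: v=47, f=31, x=49, T=19
24-bit: (47<<18) | (31<<12) | (49<<6) | 19
      = 0xBC0000 | 0x01F000 | 0x000C40 | 0x000013
      = 0xBDFC53
Bytes: (v>>16)&0xFF=BD, (v>>8)&0xFF=FC, v&0xFF=53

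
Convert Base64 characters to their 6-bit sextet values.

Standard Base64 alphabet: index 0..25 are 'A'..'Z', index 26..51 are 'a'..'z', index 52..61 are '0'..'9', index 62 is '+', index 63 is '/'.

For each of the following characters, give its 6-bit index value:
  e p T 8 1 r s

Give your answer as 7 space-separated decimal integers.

Answer: 30 41 19 60 53 43 44

Derivation:
'e': a..z range, 26 + ord('e') − ord('a') = 30
'p': a..z range, 26 + ord('p') − ord('a') = 41
'T': A..Z range, ord('T') − ord('A') = 19
'8': 0..9 range, 52 + ord('8') − ord('0') = 60
'1': 0..9 range, 52 + ord('1') − ord('0') = 53
'r': a..z range, 26 + ord('r') − ord('a') = 43
's': a..z range, 26 + ord('s') − ord('a') = 44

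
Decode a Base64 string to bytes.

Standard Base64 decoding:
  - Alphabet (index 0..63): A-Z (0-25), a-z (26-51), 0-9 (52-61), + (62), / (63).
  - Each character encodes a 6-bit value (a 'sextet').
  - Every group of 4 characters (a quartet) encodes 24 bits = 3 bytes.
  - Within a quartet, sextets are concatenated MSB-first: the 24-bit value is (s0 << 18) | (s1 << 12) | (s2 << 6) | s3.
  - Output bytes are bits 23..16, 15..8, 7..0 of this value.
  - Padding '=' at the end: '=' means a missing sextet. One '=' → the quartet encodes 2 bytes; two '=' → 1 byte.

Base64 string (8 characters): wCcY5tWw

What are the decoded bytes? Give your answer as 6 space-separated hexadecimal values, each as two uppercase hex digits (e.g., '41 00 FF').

Answer: C0 27 18 E6 D5 B0

Derivation:
After char 0 ('w'=48): chars_in_quartet=1 acc=0x30 bytes_emitted=0
After char 1 ('C'=2): chars_in_quartet=2 acc=0xC02 bytes_emitted=0
After char 2 ('c'=28): chars_in_quartet=3 acc=0x3009C bytes_emitted=0
After char 3 ('Y'=24): chars_in_quartet=4 acc=0xC02718 -> emit C0 27 18, reset; bytes_emitted=3
After char 4 ('5'=57): chars_in_quartet=1 acc=0x39 bytes_emitted=3
After char 5 ('t'=45): chars_in_quartet=2 acc=0xE6D bytes_emitted=3
After char 6 ('W'=22): chars_in_quartet=3 acc=0x39B56 bytes_emitted=3
After char 7 ('w'=48): chars_in_quartet=4 acc=0xE6D5B0 -> emit E6 D5 B0, reset; bytes_emitted=6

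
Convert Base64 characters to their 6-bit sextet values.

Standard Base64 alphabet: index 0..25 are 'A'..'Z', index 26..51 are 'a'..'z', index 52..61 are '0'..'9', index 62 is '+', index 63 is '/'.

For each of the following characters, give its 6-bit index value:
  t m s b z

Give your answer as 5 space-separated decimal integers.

Answer: 45 38 44 27 51

Derivation:
't': a..z range, 26 + ord('t') − ord('a') = 45
'm': a..z range, 26 + ord('m') − ord('a') = 38
's': a..z range, 26 + ord('s') − ord('a') = 44
'b': a..z range, 26 + ord('b') − ord('a') = 27
'z': a..z range, 26 + ord('z') − ord('a') = 51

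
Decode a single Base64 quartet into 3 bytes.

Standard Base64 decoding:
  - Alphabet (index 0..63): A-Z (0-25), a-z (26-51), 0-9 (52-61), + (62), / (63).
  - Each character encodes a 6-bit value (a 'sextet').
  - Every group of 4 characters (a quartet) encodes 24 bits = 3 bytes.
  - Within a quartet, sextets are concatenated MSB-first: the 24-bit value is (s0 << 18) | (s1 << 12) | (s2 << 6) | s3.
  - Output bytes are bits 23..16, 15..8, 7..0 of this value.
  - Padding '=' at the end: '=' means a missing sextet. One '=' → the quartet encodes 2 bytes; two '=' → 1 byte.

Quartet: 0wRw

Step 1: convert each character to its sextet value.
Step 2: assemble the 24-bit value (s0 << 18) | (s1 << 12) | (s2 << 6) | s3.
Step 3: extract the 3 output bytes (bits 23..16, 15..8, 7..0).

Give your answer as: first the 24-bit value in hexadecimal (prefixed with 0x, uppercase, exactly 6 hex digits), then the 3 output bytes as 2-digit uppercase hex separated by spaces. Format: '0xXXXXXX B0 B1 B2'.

Sextets: 0=52, w=48, R=17, w=48
24-bit: (52<<18) | (48<<12) | (17<<6) | 48
      = 0xD00000 | 0x030000 | 0x000440 | 0x000030
      = 0xD30470
Bytes: (v>>16)&0xFF=D3, (v>>8)&0xFF=04, v&0xFF=70

Answer: 0xD30470 D3 04 70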